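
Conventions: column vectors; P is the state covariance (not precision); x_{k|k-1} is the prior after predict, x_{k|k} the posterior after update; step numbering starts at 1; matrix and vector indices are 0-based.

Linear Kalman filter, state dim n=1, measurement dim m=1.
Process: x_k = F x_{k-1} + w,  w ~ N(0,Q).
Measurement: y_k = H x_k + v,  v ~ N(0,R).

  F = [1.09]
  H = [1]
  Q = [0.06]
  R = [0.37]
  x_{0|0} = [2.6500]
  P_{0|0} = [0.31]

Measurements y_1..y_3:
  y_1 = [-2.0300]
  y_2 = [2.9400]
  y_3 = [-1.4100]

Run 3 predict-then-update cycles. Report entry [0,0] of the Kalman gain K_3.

step 1: x^-=[2.8885]  P^-=[0.4283]  S=[0.7983]  K=[0.5365]  nu=[-4.9185]  x^+=[0.2496]  P^+=[0.1985]
step 2: x^-=[0.2721]  P^-=[0.2959]  S=[0.6659]  K=[0.4443]  nu=[2.6679]  x^+=[1.4575]  P^+=[0.1644]
step 3: x^-=[1.5887]  P^-=[0.2553]  S=[0.6253]  K=[0.4083]  nu=[-2.9987]  x^+=[0.3643]  P^+=[0.1511]

K[0,0] = 0.4083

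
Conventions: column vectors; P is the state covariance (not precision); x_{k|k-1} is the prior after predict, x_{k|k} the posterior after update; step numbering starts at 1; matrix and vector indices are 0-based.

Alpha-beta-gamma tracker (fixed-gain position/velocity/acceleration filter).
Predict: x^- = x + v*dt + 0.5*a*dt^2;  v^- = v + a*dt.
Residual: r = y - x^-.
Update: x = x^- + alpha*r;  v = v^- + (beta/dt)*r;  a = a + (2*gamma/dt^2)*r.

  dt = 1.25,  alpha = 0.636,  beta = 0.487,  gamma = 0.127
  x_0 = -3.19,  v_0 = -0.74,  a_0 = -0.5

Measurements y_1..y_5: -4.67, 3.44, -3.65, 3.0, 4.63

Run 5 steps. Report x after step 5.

x_post = 4.7245

step 1: x_pred=-4.5056  r=-0.1644  x^+=-4.6102  v^+=-1.4290  a^+=-0.5267
step 2: x_pred=-6.8080  r=10.2480  x^+=-0.2903  v^+=1.9052  a^+=1.1392
step 3: x_pred=2.9812  r=-6.6312  x^+=-1.2362  v^+=0.7456  a^+=0.0612
step 4: x_pred=-0.2564  r=3.2564  x^+=1.8147  v^+=2.0908  a^+=0.5906
step 5: x_pred=4.8896  r=-0.2596  x^+=4.7245  v^+=2.7279  a^+=0.5484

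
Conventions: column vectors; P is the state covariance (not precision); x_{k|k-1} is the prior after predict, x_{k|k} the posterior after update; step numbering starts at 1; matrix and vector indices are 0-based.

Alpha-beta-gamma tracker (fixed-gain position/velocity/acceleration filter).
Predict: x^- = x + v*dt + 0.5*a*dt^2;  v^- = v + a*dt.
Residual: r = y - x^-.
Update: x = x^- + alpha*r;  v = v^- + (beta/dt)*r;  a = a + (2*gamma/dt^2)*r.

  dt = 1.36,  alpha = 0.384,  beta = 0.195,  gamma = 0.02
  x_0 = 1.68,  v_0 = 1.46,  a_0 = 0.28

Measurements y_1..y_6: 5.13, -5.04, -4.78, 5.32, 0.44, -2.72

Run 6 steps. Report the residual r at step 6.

resid = -3.8923

step 1: x_pred=3.9245  r=1.2055  x^+=4.3874  v^+=2.0136  a^+=0.3061
step 2: x_pred=7.4090  r=-12.4490  x^+=2.6286  v^+=0.6449  a^+=0.0368
step 3: x_pred=3.5398  r=-8.3198  x^+=0.3450  v^+=-0.4979  a^+=-0.1431
step 4: x_pred=-0.4645  r=5.7845  x^+=1.7568  v^+=0.1369  a^+=-0.0180
step 5: x_pred=1.9263  r=-1.4863  x^+=1.3556  v^+=-0.1007  a^+=-0.0501
step 6: x_pred=1.1723  r=-3.8923  x^+=-0.3223  v^+=-0.7269  a^+=-0.1343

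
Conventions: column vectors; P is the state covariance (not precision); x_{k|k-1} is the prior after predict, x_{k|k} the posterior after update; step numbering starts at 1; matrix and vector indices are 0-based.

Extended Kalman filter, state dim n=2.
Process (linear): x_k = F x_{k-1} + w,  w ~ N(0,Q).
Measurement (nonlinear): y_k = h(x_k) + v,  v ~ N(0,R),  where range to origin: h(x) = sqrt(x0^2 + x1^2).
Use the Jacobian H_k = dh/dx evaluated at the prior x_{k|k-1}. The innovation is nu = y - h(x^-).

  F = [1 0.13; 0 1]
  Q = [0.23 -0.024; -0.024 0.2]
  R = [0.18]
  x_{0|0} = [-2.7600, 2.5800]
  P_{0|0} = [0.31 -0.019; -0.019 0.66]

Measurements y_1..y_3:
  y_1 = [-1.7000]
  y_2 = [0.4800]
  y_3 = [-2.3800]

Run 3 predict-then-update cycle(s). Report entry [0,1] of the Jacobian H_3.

step 1: x^-=[-2.4246, 2.5800]  P^-=[0.5462 0.0428; 0.0428 0.8600]  H_jac=[-0.6848 0.7287]  S=[0.8501]  K=[-0.4033; 0.7027]  nu=[-5.2405]  x^+=[-0.3110, -1.1025]  P^+=[0.4079 0.2837; 0.2837 0.4402]
step 2: x^-=[-0.4543, -1.1025]  P^-=[0.7191 0.3170; 0.3170 0.6402]  H_jac=[-0.3810 -0.9246]  S=[1.0550]  K=[-0.5375; -0.6755]  nu=[-0.7124]  x^+=[-0.0714, -0.6212]  P^+=[0.4143 -0.0661; -0.0661 0.1588]
step 3: x^-=[-0.1522, -0.6212]  P^-=[0.6298 -0.0695; -0.0695 0.3588]  H_jac=[-0.2379 -0.9713]  S=[0.5220]  K=[-0.1578; -0.6359]  nu=[-3.0196]  x^+=[0.3243, 1.2989]  P^+=[0.6168 -0.1218; -0.1218 0.1477]

H_jac[0,1] = -0.9713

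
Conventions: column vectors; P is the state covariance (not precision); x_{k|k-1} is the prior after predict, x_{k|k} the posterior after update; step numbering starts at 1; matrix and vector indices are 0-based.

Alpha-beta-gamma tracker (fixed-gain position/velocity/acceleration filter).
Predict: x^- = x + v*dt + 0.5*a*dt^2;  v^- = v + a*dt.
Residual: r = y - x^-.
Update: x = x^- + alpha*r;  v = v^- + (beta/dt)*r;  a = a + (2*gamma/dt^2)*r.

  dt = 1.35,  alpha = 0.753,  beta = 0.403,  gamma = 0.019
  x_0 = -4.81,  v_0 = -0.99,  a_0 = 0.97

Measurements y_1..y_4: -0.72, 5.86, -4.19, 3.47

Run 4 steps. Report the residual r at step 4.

resid = 1.2916

step 1: x_pred=-5.2626  r=4.5426  x^+=-1.8420  v^+=1.6755  a^+=1.0647
step 2: x_pred=1.3902  r=4.4698  x^+=4.7560  v^+=4.4472  a^+=1.1579
step 3: x_pred=11.8149  r=-16.0049  x^+=-0.2368  v^+=1.2327  a^+=0.8242
step 4: x_pred=2.1784  r=1.2916  x^+=3.1510  v^+=2.7309  a^+=0.8511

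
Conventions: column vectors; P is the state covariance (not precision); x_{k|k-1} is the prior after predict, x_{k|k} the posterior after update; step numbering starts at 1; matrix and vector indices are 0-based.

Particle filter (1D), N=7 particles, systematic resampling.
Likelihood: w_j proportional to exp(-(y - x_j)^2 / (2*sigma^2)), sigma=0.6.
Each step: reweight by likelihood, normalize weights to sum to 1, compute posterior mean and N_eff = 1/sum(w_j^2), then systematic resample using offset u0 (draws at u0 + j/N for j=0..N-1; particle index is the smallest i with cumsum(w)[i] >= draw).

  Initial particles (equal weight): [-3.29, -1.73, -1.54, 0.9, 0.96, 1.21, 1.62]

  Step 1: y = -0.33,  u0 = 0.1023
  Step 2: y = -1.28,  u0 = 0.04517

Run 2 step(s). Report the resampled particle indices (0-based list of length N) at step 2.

resampled_idx = [0, 0, 1, 1, 1, 2, 2]

step 1: w=[0.0000, 0.1428, 0.2844, 0.2657, 0.2154, 0.0806, 0.0111]  mean=-0.1236  Neff=4.4466  idx=[1, 2, 2, 3, 3, 4, 5]
step 2: w=[0.2926, 0.3529, 0.3529, 0.0005, 0.0005, 0.0004, 0.0001]  mean=-1.5919  Neff=2.9872  idx=[0, 0, 1, 1, 1, 2, 2]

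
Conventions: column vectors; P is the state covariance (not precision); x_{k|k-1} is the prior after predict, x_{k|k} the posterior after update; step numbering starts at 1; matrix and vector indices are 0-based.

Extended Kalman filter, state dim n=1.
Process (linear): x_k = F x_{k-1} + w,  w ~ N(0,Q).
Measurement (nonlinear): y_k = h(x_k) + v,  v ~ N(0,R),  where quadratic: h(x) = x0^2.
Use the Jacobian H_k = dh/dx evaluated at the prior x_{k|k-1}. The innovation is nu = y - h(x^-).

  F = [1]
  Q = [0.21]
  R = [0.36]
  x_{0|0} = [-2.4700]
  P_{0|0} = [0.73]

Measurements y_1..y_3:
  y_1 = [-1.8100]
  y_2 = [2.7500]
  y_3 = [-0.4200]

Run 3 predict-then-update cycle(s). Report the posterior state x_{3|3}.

x_post = [-0.7816]

step 1: x^-=[-2.4700]  P^-=[0.9400]  H_jac=[-4.9400]  S=[23.2994]  K=[-0.1993]  nu=[-7.9109]  x^+=[-0.8933]  P^+=[0.0145]
step 2: x^-=[-0.8933]  P^-=[0.2245]  H_jac=[-1.7867]  S=[1.0767]  K=[-0.3726]  nu=[1.9519]  x^+=[-1.6206]  P^+=[0.0751]
step 3: x^-=[-1.6206]  P^-=[0.2851]  H_jac=[-3.2411]  S=[3.3546]  K=[-0.2754]  nu=[-3.0462]  x^+=[-0.7816]  P^+=[0.0306]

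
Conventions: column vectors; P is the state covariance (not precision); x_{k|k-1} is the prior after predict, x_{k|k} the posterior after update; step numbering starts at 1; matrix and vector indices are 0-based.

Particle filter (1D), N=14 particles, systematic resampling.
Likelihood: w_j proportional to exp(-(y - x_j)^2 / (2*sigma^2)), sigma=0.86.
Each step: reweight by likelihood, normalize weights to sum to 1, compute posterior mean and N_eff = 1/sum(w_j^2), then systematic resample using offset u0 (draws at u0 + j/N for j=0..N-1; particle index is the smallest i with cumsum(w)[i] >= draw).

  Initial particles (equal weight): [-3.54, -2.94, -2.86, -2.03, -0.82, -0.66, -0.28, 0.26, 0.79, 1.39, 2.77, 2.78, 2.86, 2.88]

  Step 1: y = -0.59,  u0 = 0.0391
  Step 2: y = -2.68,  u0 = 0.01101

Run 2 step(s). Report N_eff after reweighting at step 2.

step 1: w=[0.0007, 0.0057, 0.0074, 0.0591, 0.2317, 0.2394, 0.2251, 0.1474, 0.0663, 0.0170, 0.0001, 0.0001, 0.0001, 0.0001]  mean=-0.4560  Neff=5.2188  idx=[3, 4, 4, 4, 5, 5, 5, 5, 6, 6, 6, 7, 7, 8]
step 2: w=[0.5520, 0.0708, 0.0708, 0.0708, 0.0466, 0.0466, 0.0466, 0.0466, 0.0150, 0.0150, 0.0150, 0.0021, 0.0021, 0.0002]  mean=-1.4289  Neff=3.0390  idx=[0, 0, 0, 0, 0, 0, 0, 0, 1, 2, 3, 4, 6, 7]

N_eff = 3.0390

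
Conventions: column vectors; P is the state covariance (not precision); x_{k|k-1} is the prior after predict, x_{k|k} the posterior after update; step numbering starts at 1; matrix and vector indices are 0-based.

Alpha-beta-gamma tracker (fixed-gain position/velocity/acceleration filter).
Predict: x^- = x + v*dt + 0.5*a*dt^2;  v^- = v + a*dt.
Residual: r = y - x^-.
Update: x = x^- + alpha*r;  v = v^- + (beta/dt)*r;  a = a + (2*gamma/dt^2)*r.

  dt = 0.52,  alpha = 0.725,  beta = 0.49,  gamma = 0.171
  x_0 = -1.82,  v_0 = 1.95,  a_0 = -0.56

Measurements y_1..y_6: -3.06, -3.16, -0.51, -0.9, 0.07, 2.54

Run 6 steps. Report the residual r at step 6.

step 1: x_pred=-0.8817  r=-2.1783  x^+=-2.4610  v^+=-0.3938  a^+=-3.3151
step 2: x_pred=-3.1140  r=-0.0460  x^+=-3.1473  v^+=-2.1610  a^+=-3.3733
step 3: x_pred=-4.7272  r=4.2172  x^+=-1.6697  v^+=0.0587  a^+=1.9605
step 4: x_pred=-1.3741  r=0.4741  x^+=-1.0304  v^+=1.5249  a^+=2.5602
step 5: x_pred=0.1087  r=-0.0387  x^+=0.0806  v^+=2.8198  a^+=2.5112
step 6: x_pred=1.8864  r=0.6536  x^+=2.3603  v^+=4.7415  a^+=3.3379

resid = 0.6536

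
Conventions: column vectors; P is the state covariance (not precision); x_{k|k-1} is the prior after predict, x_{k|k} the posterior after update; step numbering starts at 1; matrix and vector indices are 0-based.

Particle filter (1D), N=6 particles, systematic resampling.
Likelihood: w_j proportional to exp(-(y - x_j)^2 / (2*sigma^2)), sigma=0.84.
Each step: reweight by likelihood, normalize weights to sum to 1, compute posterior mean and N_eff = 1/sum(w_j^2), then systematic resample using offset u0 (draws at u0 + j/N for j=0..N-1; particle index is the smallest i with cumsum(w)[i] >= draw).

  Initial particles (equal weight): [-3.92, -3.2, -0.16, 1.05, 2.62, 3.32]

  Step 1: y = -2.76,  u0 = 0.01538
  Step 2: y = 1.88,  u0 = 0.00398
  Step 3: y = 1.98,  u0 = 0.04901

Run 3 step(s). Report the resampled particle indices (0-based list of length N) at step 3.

step 1: w=[0.3045, 0.6889, 0.0066, 0.0000, 0.0000, 0.0000]  mean=-3.3992  Neff=1.7626  idx=[0, 0, 1, 1, 1, 1]
step 2: w=[0.0010, 0.0010, 0.2495, 0.2495, 0.2495, 0.2495]  mean=-3.2014  Neff=4.0155  idx=[2, 2, 3, 4, 4, 5]
step 3: w=[0.1667, 0.1667, 0.1667, 0.1667, 0.1667, 0.1667]  mean=-3.2000  Neff=6.0000  idx=[0, 1, 2, 3, 4, 5]

resampled_idx = [0, 1, 2, 3, 4, 5]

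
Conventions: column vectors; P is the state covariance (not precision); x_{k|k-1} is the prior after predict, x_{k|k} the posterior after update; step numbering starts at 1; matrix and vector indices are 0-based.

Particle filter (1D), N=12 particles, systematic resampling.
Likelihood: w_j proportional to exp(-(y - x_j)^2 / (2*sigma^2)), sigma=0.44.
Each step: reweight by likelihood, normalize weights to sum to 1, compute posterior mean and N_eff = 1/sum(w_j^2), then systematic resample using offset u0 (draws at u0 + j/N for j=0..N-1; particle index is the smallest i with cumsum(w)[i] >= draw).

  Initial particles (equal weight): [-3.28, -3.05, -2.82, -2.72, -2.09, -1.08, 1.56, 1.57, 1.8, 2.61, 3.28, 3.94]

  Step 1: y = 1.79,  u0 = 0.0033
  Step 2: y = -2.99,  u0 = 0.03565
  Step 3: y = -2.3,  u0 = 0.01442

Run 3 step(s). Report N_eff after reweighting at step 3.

N_eff = 11.8893

step 1: w=[0.0000, 0.0000, 0.0000, 0.0000, 0.0000, 0.0000, 0.2973, 0.3008, 0.3408, 0.0600, 0.0011, 0.0000]  mean=1.7097  Neff=3.3490  idx=[6, 6, 6, 6, 7, 7, 7, 7, 8, 8, 8, 8]
step 2: w=[0.1394, 0.1394, 0.1394, 0.1394, 0.1102, 0.1102, 0.1102, 0.1102, 0.0004, 0.0004, 0.0004, 0.0004]  mean=1.5648  Neff=7.9187  idx=[0, 0, 1, 2, 2, 3, 3, 4, 5, 6, 6, 7]
step 3: w=[0.0901, 0.0901, 0.0901, 0.0901, 0.0901, 0.0901, 0.0901, 0.0738, 0.0738, 0.0738, 0.0738, 0.0738]  mean=1.5637  Neff=11.8893  idx=[0, 1, 2, 2, 3, 4, 5, 6, 7, 8, 9, 11]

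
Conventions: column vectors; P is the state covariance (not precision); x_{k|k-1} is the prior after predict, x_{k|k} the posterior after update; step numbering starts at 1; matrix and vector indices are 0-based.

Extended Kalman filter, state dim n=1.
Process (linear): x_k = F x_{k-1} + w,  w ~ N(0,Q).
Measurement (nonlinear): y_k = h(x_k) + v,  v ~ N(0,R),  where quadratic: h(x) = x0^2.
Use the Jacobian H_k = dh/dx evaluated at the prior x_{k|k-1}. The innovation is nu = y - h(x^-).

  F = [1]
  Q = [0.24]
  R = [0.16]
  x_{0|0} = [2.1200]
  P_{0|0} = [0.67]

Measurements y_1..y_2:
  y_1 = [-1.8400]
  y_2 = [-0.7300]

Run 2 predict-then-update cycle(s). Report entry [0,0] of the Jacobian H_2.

H_jac[0,0] = 1.2810

step 1: x^-=[2.1200]  P^-=[0.9100]  H_jac=[4.2400]  S=[16.5196]  K=[0.2336]  nu=[-6.3344]  x^+=[0.6405]  P^+=[0.0088]
step 2: x^-=[0.6405]  P^-=[0.2488]  H_jac=[1.2810]  S=[0.5683]  K=[0.5609]  nu=[-1.1402]  x^+=[0.0010]  P^+=[0.0701]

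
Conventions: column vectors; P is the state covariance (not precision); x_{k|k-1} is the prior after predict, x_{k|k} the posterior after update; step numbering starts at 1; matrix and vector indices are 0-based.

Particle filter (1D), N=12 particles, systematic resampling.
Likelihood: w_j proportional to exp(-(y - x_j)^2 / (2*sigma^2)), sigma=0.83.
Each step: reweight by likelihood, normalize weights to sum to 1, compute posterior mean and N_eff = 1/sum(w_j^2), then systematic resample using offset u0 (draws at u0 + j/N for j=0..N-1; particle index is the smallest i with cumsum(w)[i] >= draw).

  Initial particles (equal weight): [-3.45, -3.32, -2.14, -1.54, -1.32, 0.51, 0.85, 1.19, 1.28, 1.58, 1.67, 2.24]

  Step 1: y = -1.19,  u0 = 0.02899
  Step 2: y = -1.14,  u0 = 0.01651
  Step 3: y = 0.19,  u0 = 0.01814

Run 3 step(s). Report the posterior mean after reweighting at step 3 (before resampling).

step 1: w=[0.0091, 0.0138, 0.1931, 0.3401, 0.3672, 0.0456, 0.0181, 0.0061, 0.0044, 0.0014, 0.0010, 0.0001]  mean=-1.4432  Neff=3.4426  idx=[2, 2, 2, 3, 3, 3, 3, 4, 4, 4, 4, 5]
step 2: w=[0.0534, 0.0534, 0.0534, 0.0983, 0.0983, 0.0983, 0.0983, 0.1078, 0.1078, 0.1078, 0.1078, 0.0153]  mean=-1.5099  Neff=10.6452  idx=[0, 1, 3, 4, 4, 5, 6, 7, 8, 8, 9, 10]
step 3: w=[0.0124, 0.0124, 0.0728, 0.0728, 0.0728, 0.0728, 0.0728, 0.1222, 0.1222, 0.1222, 0.1222, 0.1222]  mean=-1.4205  Neff=9.8534  idx=[1, 3, 4, 5, 6, 7, 8, 8, 9, 10, 10, 11]

post_mean = -1.4205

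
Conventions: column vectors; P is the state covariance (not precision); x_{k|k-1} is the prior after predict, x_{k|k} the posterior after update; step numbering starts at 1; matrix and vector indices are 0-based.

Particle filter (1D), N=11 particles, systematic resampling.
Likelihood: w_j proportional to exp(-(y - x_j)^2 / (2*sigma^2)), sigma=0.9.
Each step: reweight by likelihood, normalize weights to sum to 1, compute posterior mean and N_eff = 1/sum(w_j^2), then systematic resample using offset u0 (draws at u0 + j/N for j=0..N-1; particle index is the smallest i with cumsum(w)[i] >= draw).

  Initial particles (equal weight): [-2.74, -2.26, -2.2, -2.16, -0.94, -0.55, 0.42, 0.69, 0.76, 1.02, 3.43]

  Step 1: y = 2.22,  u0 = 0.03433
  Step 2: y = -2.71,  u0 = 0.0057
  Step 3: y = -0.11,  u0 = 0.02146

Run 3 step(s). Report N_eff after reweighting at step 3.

step 1: w=[0.0000, 0.0000, 0.0000, 0.0000, 0.0014, 0.0060, 0.0923, 0.1608, 0.1829, 0.2804, 0.2762]  mean=1.5175  Neff=4.4890  idx=[6, 7, 7, 8, 8, 9, 9, 9, 10, 10, 10]
step 2: w=[0.4148, 0.1397, 0.1397, 0.1038, 0.1038, 0.0327, 0.0327, 0.0327, 0.0000, 0.0000, 0.0000]  mean=0.6249  Neff=4.2391  idx=[0, 0, 0, 0, 0, 1, 1, 2, 3, 4, 5]
step 3: w=[0.1060, 0.1060, 0.1060, 0.1060, 0.1060, 0.0849, 0.0849, 0.0849, 0.0790, 0.0790, 0.0573]  mean=0.5769  Neff=10.6877  idx=[0, 1, 1, 2, 3, 4, 5, 6, 7, 8, 9]

N_eff = 10.6877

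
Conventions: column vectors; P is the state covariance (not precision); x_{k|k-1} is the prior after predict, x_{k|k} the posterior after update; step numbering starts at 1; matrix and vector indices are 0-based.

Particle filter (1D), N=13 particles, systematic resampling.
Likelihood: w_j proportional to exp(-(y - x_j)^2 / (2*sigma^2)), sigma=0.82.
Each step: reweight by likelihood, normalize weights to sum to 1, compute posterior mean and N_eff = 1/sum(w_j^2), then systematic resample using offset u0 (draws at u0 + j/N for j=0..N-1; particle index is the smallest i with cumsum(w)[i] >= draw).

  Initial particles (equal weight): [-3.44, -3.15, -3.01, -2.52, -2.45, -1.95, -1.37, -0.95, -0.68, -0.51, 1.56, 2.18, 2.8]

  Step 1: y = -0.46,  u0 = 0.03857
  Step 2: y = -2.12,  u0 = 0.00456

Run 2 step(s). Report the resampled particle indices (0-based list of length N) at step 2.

resampled_idx = [0, 0, 0, 1, 1, 2, 2, 3, 4, 5, 6, 8, 10]

step 1: w=[0.0004, 0.0012, 0.0022, 0.0115, 0.0142, 0.0519, 0.1462, 0.2264, 0.2611, 0.2702, 0.0130, 0.0015, 0.0001]  mean=-0.8837  Neff=4.6081  idx=[5, 6, 6, 7, 7, 7, 8, 8, 8, 9, 9, 9, 9]
step 2: w=[0.2126, 0.1430, 0.1430, 0.0785, 0.0785, 0.0785, 0.0465, 0.0465, 0.0465, 0.0316, 0.0316, 0.0316, 0.0316]  mean=-1.1894  Neff=8.6906  idx=[0, 0, 0, 1, 1, 2, 2, 3, 4, 5, 6, 8, 10]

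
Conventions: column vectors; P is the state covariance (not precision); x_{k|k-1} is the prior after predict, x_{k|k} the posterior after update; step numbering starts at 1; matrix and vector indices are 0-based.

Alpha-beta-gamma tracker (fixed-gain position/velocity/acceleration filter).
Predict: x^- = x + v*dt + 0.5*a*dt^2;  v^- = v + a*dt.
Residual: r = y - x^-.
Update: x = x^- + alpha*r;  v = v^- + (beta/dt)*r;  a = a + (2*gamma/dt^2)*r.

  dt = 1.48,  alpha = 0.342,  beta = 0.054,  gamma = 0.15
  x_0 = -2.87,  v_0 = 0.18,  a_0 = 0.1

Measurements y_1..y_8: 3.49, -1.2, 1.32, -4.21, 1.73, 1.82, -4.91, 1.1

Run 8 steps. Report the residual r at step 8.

resid = 14.9531

step 1: x_pred=-2.4941  r=5.9841  x^+=-0.4475  v^+=0.5463  a^+=0.9196
step 2: x_pred=1.3682  r=-2.5682  x^+=0.4899  v^+=1.8136  a^+=0.5678
step 3: x_pred=3.7959  r=-2.4759  x^+=2.9492  v^+=2.5637  a^+=0.2287
step 4: x_pred=6.9939  r=-11.2039  x^+=3.1622  v^+=2.4934  a^+=-1.3058
step 5: x_pred=5.4224  r=-3.6924  x^+=4.1596  v^+=0.4262  a^+=-1.8115
step 6: x_pred=2.8064  r=-0.9864  x^+=2.4691  v^+=-2.2908  a^+=-1.9466
step 7: x_pred=-3.0533  r=-1.8567  x^+=-3.6883  v^+=-5.2395  a^+=-2.2009
step 8: x_pred=-13.8531  r=14.9531  x^+=-8.7392  v^+=-7.9512  a^+=-0.1529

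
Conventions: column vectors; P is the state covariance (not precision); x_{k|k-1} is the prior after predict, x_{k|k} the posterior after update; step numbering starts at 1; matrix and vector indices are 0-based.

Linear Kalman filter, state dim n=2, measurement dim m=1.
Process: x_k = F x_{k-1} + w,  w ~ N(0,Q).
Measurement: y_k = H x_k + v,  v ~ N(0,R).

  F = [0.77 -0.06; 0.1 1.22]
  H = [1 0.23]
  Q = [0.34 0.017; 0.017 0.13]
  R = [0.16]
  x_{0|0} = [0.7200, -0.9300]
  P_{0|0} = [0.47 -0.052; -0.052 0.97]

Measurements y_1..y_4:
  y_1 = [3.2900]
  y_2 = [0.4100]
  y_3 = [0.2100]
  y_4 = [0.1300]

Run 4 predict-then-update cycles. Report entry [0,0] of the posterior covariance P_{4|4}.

step 1: x^-=[0.6102, -1.0626]  P^-=[0.6270 -0.0664; -0.0664 1.5658]  S=[0.8393]  K=[0.7288; 0.3500]  nu=[2.9242]  x^+=[2.7415, -0.0390]  P^+=[0.1811 -0.2805; -0.2805 1.4629]
step 2: x^-=[2.1133, 0.2265]  P^-=[0.4786 -0.3379; -0.3379 2.2408]  S=[0.6017]  K=[0.6662; 0.2949]  nu=[-1.7554]  x^+=[0.9438, -0.2912]  P^+=[0.2115 -0.4562; -0.4562 2.1885]
step 3: x^-=[0.7442, -0.2609]  P^-=[0.5154 -0.5527; -0.5527 3.2781]  S=[0.5946]  K=[0.6531; 0.3385]  nu=[-0.4742]  x^+=[0.4345, -0.4214]  P^+=[0.2618 -0.6841; -0.6841 3.2100]
step 4: x^-=[0.3599, -0.4707]  P^-=[0.5700 -0.8364; -0.8364 4.7434]  S=[0.5962]  K=[0.6334; 0.4270]  nu=[-0.1216]  x^+=[0.2828, -0.5226]  P^+=[0.3308 -0.9977; -0.9977 4.6347]

P_post[0,0] = 0.3308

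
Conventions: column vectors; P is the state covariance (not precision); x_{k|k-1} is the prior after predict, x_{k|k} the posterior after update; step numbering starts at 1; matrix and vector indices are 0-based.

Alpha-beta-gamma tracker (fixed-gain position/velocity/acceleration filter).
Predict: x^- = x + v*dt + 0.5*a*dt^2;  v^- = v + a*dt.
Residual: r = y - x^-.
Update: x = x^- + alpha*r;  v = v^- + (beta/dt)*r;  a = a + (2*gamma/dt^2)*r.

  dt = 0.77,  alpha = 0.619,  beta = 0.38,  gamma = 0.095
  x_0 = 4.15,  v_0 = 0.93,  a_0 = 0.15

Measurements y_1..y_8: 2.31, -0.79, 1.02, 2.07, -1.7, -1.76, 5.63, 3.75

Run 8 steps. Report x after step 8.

x_post = 4.5062

step 1: x_pred=4.9106  r=-2.6006  x^+=3.3008  v^+=-0.2379  a^+=-0.6834
step 2: x_pred=2.9150  r=-3.7050  x^+=0.6216  v^+=-2.5926  a^+=-1.8707
step 3: x_pred=-1.9292  r=2.9492  x^+=-0.1037  v^+=-2.5775  a^+=-0.9256
step 4: x_pred=-2.3627  r=4.4327  x^+=0.3811  v^+=-1.1027  a^+=0.4949
step 5: x_pred=-0.3212  r=-1.3788  x^+=-1.1747  v^+=-1.4020  a^+=0.0531
step 6: x_pred=-2.2385  r=0.4785  x^+=-1.9423  v^+=-1.1250  a^+=0.2064
step 7: x_pred=-2.7474  r=8.3774  x^+=2.4382  v^+=3.1682  a^+=2.8910
step 8: x_pred=5.7348  r=-1.9848  x^+=4.5062  v^+=4.4148  a^+=2.2550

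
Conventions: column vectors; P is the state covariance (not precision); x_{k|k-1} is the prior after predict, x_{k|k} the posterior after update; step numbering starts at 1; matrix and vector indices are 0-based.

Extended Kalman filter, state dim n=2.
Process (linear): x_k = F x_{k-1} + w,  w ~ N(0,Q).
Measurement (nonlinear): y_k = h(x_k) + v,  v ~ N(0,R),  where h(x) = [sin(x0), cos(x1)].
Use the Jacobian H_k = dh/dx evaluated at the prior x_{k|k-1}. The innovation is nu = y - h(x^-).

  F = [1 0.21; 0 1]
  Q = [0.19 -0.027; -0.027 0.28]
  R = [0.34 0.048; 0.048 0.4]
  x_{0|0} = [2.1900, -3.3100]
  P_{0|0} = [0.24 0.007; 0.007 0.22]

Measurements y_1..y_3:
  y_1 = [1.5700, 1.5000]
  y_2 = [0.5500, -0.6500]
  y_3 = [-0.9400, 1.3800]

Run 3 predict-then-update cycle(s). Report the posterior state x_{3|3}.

x_post = [-0.7843, -5.3693]

step 1: x^-=[1.4949, -3.3100]  P^-=[0.4426 0.0262; 0.0262 0.5000]  H_jac=[0.0758 0.0000; 0.0000 -0.1676]  S=[0.3425 0.0477; 0.0477 0.4140]  K=[0.1011 -0.0222; 0.0345 -0.2064]  nu=[0.5729, 2.4859]  x^+=[1.4975, -3.8033]  P^+=[0.4392 0.0241; 0.0241 0.4826]
step 2: x^-=[0.6988, -3.8033]  P^-=[0.6606 0.0985; 0.0985 0.7626]  H_jac=[0.7656 0.0000; 0.0000 -0.6144]  S=[0.7272 0.0017; 0.0017 0.6879]  K=[0.6957 -0.0897; 0.1053 -0.6814]  nu=[-0.0933, 0.1390]  x^+=[0.6214, -3.9078]  P^+=[0.3033 0.0040; 0.0040 0.4354]
step 3: x^-=[-0.1992, -3.9078]  P^-=[0.5142 0.0685; 0.0685 0.7154]  H_jac=[0.9802 0.0000; 0.0000 -0.6934]  S=[0.8341 0.0015; 0.0015 0.7440]  K=[0.6044 -0.0650; 0.0816 -0.6669]  nu=[-0.7421, 2.1006]  x^+=[-0.7843, -5.3693]  P^+=[0.2065 -0.0043; -0.0043 0.3791]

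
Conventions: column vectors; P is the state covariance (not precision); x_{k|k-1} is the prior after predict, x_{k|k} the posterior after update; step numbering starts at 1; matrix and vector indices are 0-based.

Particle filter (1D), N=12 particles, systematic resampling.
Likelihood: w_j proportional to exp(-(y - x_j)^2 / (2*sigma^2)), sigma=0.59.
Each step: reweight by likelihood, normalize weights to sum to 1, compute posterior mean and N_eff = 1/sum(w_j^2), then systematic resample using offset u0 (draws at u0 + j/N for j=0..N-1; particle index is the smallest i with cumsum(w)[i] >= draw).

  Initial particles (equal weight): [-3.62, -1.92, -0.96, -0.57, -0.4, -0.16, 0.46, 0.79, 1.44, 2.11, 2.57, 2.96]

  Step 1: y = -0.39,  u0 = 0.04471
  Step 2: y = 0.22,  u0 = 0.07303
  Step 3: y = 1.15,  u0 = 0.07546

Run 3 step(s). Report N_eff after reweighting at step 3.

step 1: w=[0.0000, 0.0086, 0.1552, 0.2362, 0.2474, 0.2294, 0.0877, 0.0335, 0.0020, 0.0000, 0.0000, 0.0000]  mean=-0.3660  Neff=4.9357  idx=[2, 2, 3, 3, 3, 4, 4, 4, 5, 5, 6, 6]
step 2: w=[0.0202, 0.0202, 0.0610, 0.0610, 0.0610, 0.0861, 0.0861, 0.0861, 0.1215, 0.1215, 0.1376, 0.1376]  mean=-0.1587  Neff=9.8399  idx=[2, 3, 5, 6, 7, 8, 8, 9, 10, 10, 11, 11]
step 3: w=[0.0060, 0.0060, 0.0132, 0.0132, 0.0132, 0.0355, 0.0355, 0.0355, 0.2105, 0.2105, 0.2105, 0.2105]  mean=0.3476  Neff=5.5061  idx=[5, 8, 8, 8, 9, 9, 9, 10, 10, 11, 11, 11]

N_eff = 5.5061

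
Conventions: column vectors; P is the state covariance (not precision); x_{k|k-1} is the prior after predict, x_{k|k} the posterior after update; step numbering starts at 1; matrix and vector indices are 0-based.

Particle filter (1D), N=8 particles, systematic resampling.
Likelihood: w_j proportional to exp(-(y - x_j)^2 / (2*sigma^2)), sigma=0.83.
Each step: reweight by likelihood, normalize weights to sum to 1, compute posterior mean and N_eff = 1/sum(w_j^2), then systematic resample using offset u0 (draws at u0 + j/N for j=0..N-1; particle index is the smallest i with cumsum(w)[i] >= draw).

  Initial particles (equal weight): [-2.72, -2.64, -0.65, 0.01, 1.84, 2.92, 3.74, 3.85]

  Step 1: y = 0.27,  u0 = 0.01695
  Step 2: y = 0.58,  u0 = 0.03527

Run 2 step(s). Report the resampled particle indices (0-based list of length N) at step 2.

step 1: w=[0.0009, 0.0013, 0.3239, 0.5700, 0.1001, 0.0037, 0.0001, 0.0001]  mean=-0.0153  Neff=2.2733  idx=[2, 2, 2, 3, 3, 3, 3, 3]
step 2: w=[0.0674, 0.0674, 0.0674, 0.1596, 0.1596, 0.1596, 0.1596, 0.1596]  mean=-0.1234  Neff=7.0953  idx=[0, 2, 3, 4, 5, 5, 6, 7]

resampled_idx = [0, 2, 3, 4, 5, 5, 6, 7]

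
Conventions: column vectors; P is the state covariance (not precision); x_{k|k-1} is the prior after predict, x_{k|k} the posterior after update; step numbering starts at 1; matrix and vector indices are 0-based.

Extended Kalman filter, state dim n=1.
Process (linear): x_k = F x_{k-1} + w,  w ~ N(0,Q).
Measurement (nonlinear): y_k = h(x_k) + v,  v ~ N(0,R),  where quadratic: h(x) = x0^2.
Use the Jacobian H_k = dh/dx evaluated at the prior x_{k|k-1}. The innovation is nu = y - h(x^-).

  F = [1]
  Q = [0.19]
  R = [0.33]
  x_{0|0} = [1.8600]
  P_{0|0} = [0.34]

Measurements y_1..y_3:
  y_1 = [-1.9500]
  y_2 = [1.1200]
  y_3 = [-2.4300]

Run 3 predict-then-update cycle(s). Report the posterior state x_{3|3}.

x_post = [-0.5586]

step 1: x^-=[1.8600]  P^-=[0.5300]  H_jac=[3.7200]  S=[7.6644]  K=[0.2572]  nu=[-5.4096]  x^+=[0.4684]  P^+=[0.0228]
step 2: x^-=[0.4684]  P^-=[0.2128]  H_jac=[0.9368]  S=[0.5168]  K=[0.3858]  nu=[0.9006]  x^+=[0.8159]  P^+=[0.1359]
step 3: x^-=[0.8159]  P^-=[0.3259]  H_jac=[1.6317]  S=[1.1977]  K=[0.4440]  nu=[-3.0956]  x^+=[-0.5586]  P^+=[0.0898]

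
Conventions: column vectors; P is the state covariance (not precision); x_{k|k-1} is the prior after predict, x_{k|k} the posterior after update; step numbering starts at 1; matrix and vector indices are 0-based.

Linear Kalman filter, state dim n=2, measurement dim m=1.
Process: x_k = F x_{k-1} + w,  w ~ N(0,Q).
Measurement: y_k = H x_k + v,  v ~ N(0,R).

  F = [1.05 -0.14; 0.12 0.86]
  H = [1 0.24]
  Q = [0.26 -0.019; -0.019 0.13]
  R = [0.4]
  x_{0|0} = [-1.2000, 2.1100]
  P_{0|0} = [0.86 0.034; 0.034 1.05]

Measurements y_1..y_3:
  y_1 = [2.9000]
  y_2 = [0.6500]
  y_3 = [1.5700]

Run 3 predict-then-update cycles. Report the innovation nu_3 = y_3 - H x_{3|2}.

innov = [0.8487]

step 1: x^-=[-1.5554, 1.6706]  P^-=[1.2187 -0.0069; -0.0069 0.9260]  S=[1.6687]  K=[0.7293; 0.1290]  nu=[4.0545]  x^+=[1.4016, 2.1937]  P^+=[0.3311 -0.1640; -0.1640 0.8982]
step 2: x^-=[1.1646, 2.0548]  P^-=[0.6908 -0.2307; -0.2307 0.7652]  S=[1.0242]  K=[0.6205; -0.0460]  nu=[-1.0078]  x^+=[0.5393, 2.1011]  P^+=[0.2966 -0.2015; -0.2015 0.7631]
step 3: x^-=[0.2721, 1.8717]  P^-=[0.6612 -0.2521; -0.2521 0.6570]  S=[0.9780]  K=[0.6142; -0.0965]  nu=[0.8487]  x^+=[0.7934, 1.7898]  P^+=[0.2923 -0.1941; -0.1941 0.6479]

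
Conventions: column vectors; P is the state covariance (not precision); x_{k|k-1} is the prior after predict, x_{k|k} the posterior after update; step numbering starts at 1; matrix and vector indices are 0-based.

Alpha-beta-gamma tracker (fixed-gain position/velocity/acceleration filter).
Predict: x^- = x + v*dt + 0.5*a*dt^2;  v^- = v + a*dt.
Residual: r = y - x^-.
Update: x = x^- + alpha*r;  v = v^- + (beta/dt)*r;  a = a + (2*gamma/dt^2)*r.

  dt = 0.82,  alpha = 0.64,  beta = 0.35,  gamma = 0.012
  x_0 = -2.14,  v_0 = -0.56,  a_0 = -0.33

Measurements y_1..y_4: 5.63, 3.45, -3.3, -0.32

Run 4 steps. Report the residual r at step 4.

step 1: x_pred=-2.7101  r=8.3401  x^+=2.6275  v^+=2.7292  a^+=-0.0323
step 2: x_pred=4.8546  r=-1.4046  x^+=3.9557  v^+=2.1032  a^+=-0.0825
step 3: x_pred=5.6526  r=-8.9526  x^+=-0.0771  v^+=-1.7856  a^+=-0.4020
step 4: x_pred=-1.6765  r=1.3565  x^+=-0.8083  v^+=-1.5363  a^+=-0.3536

resid = 1.3565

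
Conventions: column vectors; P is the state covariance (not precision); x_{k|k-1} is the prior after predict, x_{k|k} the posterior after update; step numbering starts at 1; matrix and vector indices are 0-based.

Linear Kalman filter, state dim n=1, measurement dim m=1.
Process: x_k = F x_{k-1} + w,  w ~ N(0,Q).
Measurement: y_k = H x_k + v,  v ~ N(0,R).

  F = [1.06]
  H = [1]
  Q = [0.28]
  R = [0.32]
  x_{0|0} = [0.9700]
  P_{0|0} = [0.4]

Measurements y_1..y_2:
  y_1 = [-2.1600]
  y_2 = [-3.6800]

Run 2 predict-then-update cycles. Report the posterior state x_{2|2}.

x_post = [-2.7685]

step 1: x^-=[1.0282]  P^-=[0.7294]  S=[1.0494]  K=[0.6951]  nu=[-3.1882]  x^+=[-1.1878]  P^+=[0.2224]
step 2: x^-=[-1.2591]  P^-=[0.5299]  S=[0.8499]  K=[0.6235]  nu=[-2.4209]  x^+=[-2.7685]  P^+=[0.1995]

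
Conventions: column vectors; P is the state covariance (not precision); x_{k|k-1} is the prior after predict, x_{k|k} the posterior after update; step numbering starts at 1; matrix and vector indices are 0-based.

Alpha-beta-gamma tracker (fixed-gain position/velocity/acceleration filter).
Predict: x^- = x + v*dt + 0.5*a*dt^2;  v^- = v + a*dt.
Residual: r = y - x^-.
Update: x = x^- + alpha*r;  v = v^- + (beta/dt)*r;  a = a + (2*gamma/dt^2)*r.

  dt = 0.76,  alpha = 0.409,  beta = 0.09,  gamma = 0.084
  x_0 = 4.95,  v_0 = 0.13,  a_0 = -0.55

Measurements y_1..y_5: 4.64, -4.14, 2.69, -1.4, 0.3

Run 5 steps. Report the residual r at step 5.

step 1: x_pred=4.8900  r=-0.2500  x^+=4.7877  v^+=-0.3176  a^+=-0.6227
step 2: x_pred=4.3665  r=-8.5065  x^+=0.8873  v^+=-1.7982  a^+=-3.0969
step 3: x_pred=-1.3737  r=4.0637  x^+=0.2884  v^+=-3.6706  a^+=-1.9149
step 4: x_pred=-3.0543  r=1.6543  x^+=-2.3777  v^+=-4.9301  a^+=-1.4338
step 5: x_pred=-6.5386  r=6.8386  x^+=-3.7416  v^+=-5.2099  a^+=0.5553

resid = 6.8386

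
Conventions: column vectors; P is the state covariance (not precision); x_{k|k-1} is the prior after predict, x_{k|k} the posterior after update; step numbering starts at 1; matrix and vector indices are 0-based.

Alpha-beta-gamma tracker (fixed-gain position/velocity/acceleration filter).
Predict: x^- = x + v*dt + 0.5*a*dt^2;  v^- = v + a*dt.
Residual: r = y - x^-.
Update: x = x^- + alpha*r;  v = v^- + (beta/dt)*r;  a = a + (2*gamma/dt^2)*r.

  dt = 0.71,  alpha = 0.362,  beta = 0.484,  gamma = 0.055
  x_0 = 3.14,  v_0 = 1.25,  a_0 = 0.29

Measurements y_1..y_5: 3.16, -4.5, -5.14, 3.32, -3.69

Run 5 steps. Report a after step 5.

a_post = 0.9571

step 1: x_pred=4.1006  r=-0.9406  x^+=3.7601  v^+=0.8147  a^+=0.0848
step 2: x_pred=4.3599  r=-8.8599  x^+=1.1526  v^+=-5.1648  a^+=-1.8486
step 3: x_pred=-2.9803  r=-2.1597  x^+=-3.7621  v^+=-7.9495  a^+=-2.3198
step 4: x_pred=-9.9910  r=13.3110  x^+=-5.1724  v^+=-0.5226  a^+=0.5848
step 5: x_pred=-5.3961  r=1.7061  x^+=-4.7785  v^+=1.0556  a^+=0.9571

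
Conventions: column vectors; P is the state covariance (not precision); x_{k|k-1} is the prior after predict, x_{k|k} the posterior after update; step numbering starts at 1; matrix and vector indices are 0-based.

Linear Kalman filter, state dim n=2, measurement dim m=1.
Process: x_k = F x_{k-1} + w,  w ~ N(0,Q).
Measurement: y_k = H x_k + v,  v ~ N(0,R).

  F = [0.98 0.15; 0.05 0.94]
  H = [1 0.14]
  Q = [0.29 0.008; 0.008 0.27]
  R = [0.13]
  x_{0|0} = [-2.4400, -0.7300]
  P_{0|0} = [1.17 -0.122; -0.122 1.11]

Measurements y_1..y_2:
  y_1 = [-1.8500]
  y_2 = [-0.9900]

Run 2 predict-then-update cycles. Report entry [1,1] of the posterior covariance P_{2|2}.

step 1: x^-=[-2.5007, -0.8082]  P^-=[1.4028 0.1085; 0.1085 1.2423]  S=[1.5875]  K=[0.8932; 0.1779]  nu=[0.7638]  x^+=[-1.8184, -0.6723]  P^+=[0.1362 -0.1437; -0.1437 1.1920]
step 2: x^-=[-1.8829, -0.7229]  P^-=[0.4054 0.0492; 0.0492 1.3101]  S=[0.5749]  K=[0.7172; 0.4047]  nu=[0.9941]  x^+=[-1.1699, -0.3205]  P^+=[0.1097 -0.1176; -0.1176 1.2159]

P_post[1,1] = 1.2159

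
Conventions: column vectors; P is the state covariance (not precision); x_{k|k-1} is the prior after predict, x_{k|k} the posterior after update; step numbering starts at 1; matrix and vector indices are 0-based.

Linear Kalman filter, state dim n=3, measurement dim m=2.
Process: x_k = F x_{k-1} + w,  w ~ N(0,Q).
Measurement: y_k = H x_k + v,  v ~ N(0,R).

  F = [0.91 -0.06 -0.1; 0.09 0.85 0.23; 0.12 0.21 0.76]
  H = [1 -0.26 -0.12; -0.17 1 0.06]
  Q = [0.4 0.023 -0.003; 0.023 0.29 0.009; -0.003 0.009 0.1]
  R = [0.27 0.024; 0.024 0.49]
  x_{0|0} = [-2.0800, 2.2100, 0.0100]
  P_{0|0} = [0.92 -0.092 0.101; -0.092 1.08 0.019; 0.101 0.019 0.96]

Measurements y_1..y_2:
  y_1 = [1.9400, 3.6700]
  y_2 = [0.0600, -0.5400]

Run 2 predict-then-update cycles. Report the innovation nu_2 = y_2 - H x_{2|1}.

step 1: x^-=[-2.0264, 1.6936, 0.2221]  P^-=[1.1672 -0.0311 0.0614; -0.0311 1.1261 0.3913; 0.0614 0.3913 0.7352]  S=[1.5498 -0.5531; -0.5531 1.7087]  K=[0.7987 0.1264; 0.0022 0.6765; 0.0065 0.2508]  nu=[4.4334, 1.6186]  x^+=[1.7191, 2.7983, 0.6570]  P^+=[0.2629 0.1192 0.1104; 0.1192 0.3456 0.1041; 0.1104 0.1041 0.6295]
step 2: x^-=[1.3308, 2.6844, 1.2933]  P^-=[0.5934 0.1158 0.0635; 0.1158 0.6386 0.2808; 0.0635 0.2808 0.5420]  S=[0.8564 -0.1589; -0.1589 1.1407]  K=[0.6692 0.1096; 0.0055 0.5581; -0.0388 0.2598]  nu=[-0.4177, -3.0757]  x^+=[0.7142, 0.9655, 0.5104]  P^+=[0.2195 0.1023 0.0802; 0.1023 0.2842 0.1124; 0.0802 0.1124 0.4605]

innov = [-0.4177, -3.0757]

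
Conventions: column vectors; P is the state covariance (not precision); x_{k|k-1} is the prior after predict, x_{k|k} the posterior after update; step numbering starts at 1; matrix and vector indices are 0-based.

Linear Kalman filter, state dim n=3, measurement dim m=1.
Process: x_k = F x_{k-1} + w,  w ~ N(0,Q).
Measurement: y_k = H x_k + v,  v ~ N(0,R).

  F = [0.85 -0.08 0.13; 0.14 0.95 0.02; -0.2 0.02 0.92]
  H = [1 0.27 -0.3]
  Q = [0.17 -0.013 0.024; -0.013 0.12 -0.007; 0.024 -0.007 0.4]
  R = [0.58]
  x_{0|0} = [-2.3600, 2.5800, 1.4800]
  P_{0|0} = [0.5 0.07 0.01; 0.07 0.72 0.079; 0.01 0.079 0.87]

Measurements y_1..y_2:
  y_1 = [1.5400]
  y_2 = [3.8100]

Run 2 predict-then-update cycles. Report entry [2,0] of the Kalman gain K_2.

step 1: x^-=[-2.0200, 2.1502, 1.8852]  P^-=[0.5416 0.0598 0.0462; 0.0598 0.8016 0.0659; 0.0462 0.0659 1.1553]  S=[1.2779]  K=[0.4256; 0.2007; -0.2212]  nu=[3.5450]  x^+=[-0.5112, 2.8615, 1.1011]  P^+=[0.3101 -0.0494 0.1665; -0.0494 0.7502 0.1226; 0.1665 0.1226 1.0928]
step 2: x^-=[-0.5203, 2.6689, 1.1725]  P^-=[0.4583 -0.0488 0.2163; -0.0488 0.7960 0.1559; 0.2163 0.1559 1.2813]  S=[1.0303]  K=[0.3691; 0.1159; -0.1223]  nu=[3.9615]  x^+=[0.9417, 3.1279, 0.6880]  P^+=[0.3180 -0.0928 0.2628; -0.0928 0.7822 0.1705; 0.2628 0.1705 1.2659]

K[2,0] = -0.1223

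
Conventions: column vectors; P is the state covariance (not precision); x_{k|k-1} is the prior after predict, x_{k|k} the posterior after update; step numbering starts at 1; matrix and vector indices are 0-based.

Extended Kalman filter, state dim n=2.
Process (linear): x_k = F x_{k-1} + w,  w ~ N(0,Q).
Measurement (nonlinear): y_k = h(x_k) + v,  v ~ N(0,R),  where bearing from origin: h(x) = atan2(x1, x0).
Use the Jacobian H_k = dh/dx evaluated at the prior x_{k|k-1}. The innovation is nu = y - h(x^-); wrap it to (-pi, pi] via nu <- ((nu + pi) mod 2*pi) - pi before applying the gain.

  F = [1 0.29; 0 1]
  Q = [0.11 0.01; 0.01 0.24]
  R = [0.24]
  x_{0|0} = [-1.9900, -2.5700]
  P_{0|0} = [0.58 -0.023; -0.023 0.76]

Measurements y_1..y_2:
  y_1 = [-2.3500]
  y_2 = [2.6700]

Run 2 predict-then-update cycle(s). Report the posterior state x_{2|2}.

x_post = [-3.6601, -2.0182]

step 1: x^-=[-2.7353, -2.5700]  P^-=[0.7406 0.2074; 0.2074 1.0000]  H_jac=[0.1824 -0.1942]  S=[0.2877]  K=[0.3297; -0.5435]  nu=[0.0373]  x^+=[-2.7230, -2.5903]  P^+=[0.7093 0.2589; 0.2589 0.9150]
step 2: x^-=[-3.4742, -2.5903]  P^-=[1.0464 0.5343; 0.5343 1.1550]  H_jac=[0.1379 -0.1850]  S=[0.2722]  K=[0.1672; -0.5143]  nu=[-1.1123]  x^+=[-3.6601, -2.0182]  P^+=[1.0388 0.5577; 0.5577 1.0830]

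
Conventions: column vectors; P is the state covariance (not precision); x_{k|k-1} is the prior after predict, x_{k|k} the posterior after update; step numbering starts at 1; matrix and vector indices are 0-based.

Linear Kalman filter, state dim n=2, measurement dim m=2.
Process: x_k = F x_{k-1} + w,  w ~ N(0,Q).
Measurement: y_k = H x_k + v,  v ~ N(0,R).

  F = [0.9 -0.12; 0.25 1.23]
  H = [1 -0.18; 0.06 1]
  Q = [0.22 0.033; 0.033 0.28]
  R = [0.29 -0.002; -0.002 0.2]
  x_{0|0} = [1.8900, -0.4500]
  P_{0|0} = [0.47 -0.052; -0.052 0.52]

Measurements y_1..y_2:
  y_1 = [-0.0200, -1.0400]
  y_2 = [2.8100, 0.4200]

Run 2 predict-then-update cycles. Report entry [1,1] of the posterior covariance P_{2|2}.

P_post[1,1] = 0.1450

step 1: x^-=[1.7550, -0.0810]  P^-=[0.6194 0.0060; 0.0060 1.0641]  S=[0.9417 -0.1504; -0.1504 1.2671]  K=[0.6748 0.1142; -0.0640 0.8325]  nu=[-1.7896, -1.0643]  x^+=[0.4258, -0.8525]  P^+=[0.1972 0.0097; 0.0097 0.1661]
step 2: x^-=[0.4855, -0.9421]  P^-=[0.3800 0.0633; 0.0633 0.5495]  S=[0.6651 -0.0155; -0.0155 0.7584]  K=[0.5572 0.1249; -0.0366 0.7287]  nu=[2.1549, 1.3329]  x^+=[1.8528, -0.0495]  P^+=[0.1639 0.0140; 0.0140 0.1450]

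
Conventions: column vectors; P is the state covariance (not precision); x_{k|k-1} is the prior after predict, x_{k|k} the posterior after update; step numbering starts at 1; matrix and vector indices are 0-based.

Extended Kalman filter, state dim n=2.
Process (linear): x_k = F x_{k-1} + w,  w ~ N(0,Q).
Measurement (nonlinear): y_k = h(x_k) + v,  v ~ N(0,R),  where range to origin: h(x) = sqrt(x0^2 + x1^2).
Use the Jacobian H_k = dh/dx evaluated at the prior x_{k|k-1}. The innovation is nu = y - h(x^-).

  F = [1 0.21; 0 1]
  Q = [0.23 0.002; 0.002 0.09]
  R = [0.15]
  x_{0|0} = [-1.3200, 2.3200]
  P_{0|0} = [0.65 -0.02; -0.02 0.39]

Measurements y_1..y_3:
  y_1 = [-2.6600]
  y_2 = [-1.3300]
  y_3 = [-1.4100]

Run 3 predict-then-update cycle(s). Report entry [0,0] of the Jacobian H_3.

step 1: x^-=[-0.8328, 2.3200]  P^-=[0.8888 0.0639; 0.0639 0.4800]  H_jac=[-0.3379 0.9412]  S=[0.6360]  K=[-0.3776; 0.6764]  nu=[-5.1249]  x^+=[1.1022, -1.1463]  P^+=[0.7981 0.2263; 0.2263 0.1890]
step 2: x^-=[0.8615, -1.1463]  P^-=[1.1315 0.2680; 0.2680 0.2790]  H_jac=[0.6008 -0.7994]  S=[0.4793]  K=[0.9713; -0.1295]  nu=[-2.7640]  x^+=[-1.8232, -0.7885]  P^+=[0.6793 0.3283; 0.3283 0.2710]
step 3: x^-=[-1.9888, -0.7885]  P^-=[1.0592 0.3872; 0.3872 0.3610]  H_jac=[-0.9296 -0.3686]  S=[1.3797]  K=[-0.8171; -0.3573]  nu=[-3.5494]  x^+=[0.9114, 0.4798]  P^+=[0.1380 -0.0156; -0.0156 0.1848]

H_jac[0,0] = -0.9296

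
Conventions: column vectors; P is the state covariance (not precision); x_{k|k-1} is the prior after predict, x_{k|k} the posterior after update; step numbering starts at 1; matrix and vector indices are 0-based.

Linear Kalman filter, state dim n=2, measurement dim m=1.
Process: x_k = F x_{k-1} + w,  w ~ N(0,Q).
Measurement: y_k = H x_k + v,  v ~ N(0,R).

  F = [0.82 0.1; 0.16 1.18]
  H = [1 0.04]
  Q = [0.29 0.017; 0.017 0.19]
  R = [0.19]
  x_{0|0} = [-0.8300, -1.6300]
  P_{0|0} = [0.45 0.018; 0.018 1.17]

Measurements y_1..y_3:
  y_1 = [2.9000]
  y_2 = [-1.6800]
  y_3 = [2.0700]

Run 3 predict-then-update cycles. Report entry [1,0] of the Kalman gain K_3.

K[1,0] = 0.7524

step 1: x^-=[-0.8436, -2.0562]  P^-=[0.6072 0.2318; 0.2318 1.8374]  S=[0.8187]  K=[0.7530; 0.3729]  nu=[3.8258]  x^+=[2.0373, -0.6295]  P^+=[0.1430 0.0019; 0.0019 1.7236]
step 2: x^-=[1.6076, -0.4169]  P^-=[0.4037 0.2410; 0.2410 2.5943]  S=[0.6171]  K=[0.6698; 0.5587]  nu=[-3.2710]  x^+=[-0.5832, -2.2444]  P^+=[0.1269 0.0101; 0.0101 2.4017]
step 3: x^-=[-0.7026, -2.7417]  P^-=[0.4010 0.3270; 0.3270 3.5411]  S=[0.6228]  K=[0.6648; 0.7524]  nu=[2.8823]  x^+=[1.2136, -0.5729]  P^+=[0.1257 0.0154; 0.0154 3.1885]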